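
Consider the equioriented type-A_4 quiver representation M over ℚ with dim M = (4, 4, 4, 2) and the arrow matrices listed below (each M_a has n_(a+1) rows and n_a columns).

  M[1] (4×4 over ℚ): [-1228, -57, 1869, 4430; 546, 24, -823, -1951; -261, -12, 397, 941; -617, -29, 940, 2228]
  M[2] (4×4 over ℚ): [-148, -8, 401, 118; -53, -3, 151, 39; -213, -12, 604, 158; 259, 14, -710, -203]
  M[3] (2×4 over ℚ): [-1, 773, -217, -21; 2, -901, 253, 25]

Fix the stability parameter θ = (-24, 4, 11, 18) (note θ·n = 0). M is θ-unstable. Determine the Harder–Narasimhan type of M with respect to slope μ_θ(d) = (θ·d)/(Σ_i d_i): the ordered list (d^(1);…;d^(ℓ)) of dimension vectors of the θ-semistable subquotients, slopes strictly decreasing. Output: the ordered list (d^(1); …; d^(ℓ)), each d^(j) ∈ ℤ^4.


Interval decomposition of M: I[1,3]^2, I[1,4]^2.
HN type (ℓ=4): μ^(1)=18; μ^(2)=11; μ^(3)=4; μ^(4)=-24

((0, 0, 0, 2); (0, 0, 4, 0); (0, 4, 0, 0); (4, 0, 0, 0))


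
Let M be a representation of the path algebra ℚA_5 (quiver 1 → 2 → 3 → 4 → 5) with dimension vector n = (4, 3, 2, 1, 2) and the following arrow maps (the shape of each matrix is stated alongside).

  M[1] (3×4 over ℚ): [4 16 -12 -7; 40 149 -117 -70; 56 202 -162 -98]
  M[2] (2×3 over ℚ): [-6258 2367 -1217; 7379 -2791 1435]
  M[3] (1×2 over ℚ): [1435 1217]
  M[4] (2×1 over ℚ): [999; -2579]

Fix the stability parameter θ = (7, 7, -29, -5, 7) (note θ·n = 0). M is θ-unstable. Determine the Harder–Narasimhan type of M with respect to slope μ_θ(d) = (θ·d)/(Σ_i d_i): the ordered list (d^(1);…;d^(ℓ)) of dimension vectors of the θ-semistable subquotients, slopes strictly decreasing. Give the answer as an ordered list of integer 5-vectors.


Interval decomposition of M: I[1,1]^2, I[1,3], I[1,5], I[2,2], I[5,5].
HN type (ℓ=2): μ^(1)=7; μ^(2)=-5

((2, 1, 0, 0, 2); (2, 2, 2, 1, 0))


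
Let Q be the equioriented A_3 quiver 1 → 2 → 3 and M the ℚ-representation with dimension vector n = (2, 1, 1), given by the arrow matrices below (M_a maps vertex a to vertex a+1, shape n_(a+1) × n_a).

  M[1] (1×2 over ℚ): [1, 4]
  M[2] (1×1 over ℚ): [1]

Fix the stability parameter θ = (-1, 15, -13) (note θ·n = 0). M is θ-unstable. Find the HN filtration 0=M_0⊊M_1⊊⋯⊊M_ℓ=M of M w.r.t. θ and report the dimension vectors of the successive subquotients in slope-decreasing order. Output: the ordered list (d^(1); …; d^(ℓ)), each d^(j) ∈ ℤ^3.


Via rank(M_{q-1}∘⋯∘M_p): M ≅ I[1,1], I[1,3].
μ_θ-semistable layers: μ^(1)=1; μ^(2)=-1

((0, 1, 1); (2, 0, 0))


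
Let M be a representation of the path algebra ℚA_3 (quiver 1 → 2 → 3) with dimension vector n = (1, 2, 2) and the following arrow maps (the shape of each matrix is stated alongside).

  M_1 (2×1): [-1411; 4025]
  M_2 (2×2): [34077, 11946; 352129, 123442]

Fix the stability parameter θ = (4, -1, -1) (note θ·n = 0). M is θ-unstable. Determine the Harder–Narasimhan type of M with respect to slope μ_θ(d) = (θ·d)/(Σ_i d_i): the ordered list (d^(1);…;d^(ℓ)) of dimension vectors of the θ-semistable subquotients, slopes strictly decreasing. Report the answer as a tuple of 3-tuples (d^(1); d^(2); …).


Barcode: M ≅ I[1,3], I[2,2], I[3,3]. HN layers by μ_θ (2 steps, strictly decreasing):
  μ^(1)=2/3; μ^(2)=-1

((1, 1, 1); (0, 1, 1))


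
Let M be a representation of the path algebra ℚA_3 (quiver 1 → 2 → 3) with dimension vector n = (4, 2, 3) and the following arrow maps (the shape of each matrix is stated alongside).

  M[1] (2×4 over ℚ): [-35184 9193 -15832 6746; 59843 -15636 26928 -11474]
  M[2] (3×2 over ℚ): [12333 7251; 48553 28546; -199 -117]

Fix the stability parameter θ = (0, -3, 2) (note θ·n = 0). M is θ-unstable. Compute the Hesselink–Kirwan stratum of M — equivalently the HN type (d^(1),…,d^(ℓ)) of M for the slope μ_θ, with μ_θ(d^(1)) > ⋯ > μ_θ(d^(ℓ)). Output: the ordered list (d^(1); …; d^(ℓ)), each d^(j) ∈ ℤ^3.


Interval decomposition of M: I[1,1]^2, I[1,3]^2, I[3,3].
HN type (ℓ=3): μ^(1)=2; μ^(2)=0; μ^(3)=-3/2

((0, 0, 3); (2, 0, 0); (2, 2, 0))


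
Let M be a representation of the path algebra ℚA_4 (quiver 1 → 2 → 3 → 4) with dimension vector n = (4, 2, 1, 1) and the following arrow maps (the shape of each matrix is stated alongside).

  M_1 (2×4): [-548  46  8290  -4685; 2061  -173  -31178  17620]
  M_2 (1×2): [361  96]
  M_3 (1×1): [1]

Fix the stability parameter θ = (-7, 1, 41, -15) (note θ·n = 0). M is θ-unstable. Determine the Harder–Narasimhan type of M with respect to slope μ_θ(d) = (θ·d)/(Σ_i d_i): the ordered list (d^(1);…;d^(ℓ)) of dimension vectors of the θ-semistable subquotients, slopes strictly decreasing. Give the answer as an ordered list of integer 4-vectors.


Interval decomposition of M: I[1,1]^2, I[1,2], I[1,4].
HN type (ℓ=3): μ^(1)=13; μ^(2)=1; μ^(3)=-7

((0, 0, 1, 1); (0, 2, 0, 0); (4, 0, 0, 0))


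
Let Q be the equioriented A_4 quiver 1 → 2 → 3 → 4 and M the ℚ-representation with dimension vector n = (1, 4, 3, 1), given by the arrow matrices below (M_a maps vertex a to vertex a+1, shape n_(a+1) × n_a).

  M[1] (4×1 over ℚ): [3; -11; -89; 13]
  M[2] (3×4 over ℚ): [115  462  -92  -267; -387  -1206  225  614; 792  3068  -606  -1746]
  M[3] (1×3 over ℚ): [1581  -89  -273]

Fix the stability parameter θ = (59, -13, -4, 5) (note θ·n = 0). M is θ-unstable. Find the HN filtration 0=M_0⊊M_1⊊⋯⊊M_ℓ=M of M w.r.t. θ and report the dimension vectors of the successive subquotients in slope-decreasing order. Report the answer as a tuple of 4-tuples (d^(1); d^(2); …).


Barcode: M ≅ I[1,4], I[2,2], I[2,3]^2. HN layers by μ_θ (3 steps, strictly decreasing):
  μ^(1)=47/4; μ^(2)=-4; μ^(3)=-13

((1, 1, 1, 1); (0, 0, 2, 0); (0, 3, 0, 0))


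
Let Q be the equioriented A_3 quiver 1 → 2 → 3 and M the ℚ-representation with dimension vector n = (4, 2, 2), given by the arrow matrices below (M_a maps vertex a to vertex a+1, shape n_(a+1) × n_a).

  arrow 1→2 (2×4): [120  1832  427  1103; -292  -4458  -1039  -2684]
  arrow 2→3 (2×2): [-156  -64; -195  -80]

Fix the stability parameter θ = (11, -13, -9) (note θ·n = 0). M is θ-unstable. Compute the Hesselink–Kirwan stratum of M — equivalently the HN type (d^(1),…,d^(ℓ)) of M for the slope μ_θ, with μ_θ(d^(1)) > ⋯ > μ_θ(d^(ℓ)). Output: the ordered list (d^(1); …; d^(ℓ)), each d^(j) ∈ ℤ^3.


Barcode: M ≅ I[1,1]^2, I[1,2], I[1,3], I[3,3]. HN layers by μ_θ (4 steps, strictly decreasing):
  μ^(1)=11; μ^(2)=-1; μ^(3)=-11/3; μ^(4)=-9

((2, 0, 0); (1, 1, 0); (1, 1, 1); (0, 0, 1))


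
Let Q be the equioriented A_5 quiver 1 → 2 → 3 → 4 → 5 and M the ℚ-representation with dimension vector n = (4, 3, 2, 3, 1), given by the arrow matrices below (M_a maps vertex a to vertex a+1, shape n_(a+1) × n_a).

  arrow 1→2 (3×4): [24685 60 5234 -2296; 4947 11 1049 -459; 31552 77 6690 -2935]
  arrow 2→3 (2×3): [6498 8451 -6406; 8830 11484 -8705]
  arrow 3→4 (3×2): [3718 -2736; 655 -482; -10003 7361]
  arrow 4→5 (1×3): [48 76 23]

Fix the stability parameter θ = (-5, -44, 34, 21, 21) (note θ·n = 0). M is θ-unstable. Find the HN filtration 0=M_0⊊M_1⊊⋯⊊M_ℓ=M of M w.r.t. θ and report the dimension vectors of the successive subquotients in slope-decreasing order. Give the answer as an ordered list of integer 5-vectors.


Interval decomposition of M: I[1,1], I[1,2], I[1,4], I[1,5], I[4,4].
HN type (ℓ=5): μ^(1)=55/2; μ^(2)=76/3; μ^(3)=21; μ^(4)=-5; μ^(5)=-49/2

((0, 0, 1, 1, 0); (0, 0, 1, 1, 1); (0, 0, 0, 1, 0); (1, 0, 0, 0, 0); (3, 3, 0, 0, 0))


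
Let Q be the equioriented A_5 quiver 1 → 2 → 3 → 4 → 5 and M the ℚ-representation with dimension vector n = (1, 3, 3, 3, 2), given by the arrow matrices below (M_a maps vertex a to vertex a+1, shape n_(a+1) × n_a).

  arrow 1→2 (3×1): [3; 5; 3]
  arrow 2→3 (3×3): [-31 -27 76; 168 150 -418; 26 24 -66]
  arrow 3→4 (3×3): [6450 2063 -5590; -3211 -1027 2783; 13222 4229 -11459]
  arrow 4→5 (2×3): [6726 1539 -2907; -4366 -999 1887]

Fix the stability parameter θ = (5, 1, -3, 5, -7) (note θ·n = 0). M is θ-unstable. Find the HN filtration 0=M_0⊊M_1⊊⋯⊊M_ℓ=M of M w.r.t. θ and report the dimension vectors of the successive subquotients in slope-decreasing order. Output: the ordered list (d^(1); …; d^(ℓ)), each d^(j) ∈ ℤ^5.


Via rank(M_{q-1}∘⋯∘M_p): M ≅ I[1,2], I[2,4], I[2,5], I[3,4], I[5,5].
μ_θ-semistable layers: μ^(1)=5; μ^(2)=3; μ^(3)=-1; μ^(4)=-3; μ^(5)=-7

((0, 0, 0, 2, 0); (1, 1, 0, 0, 0); (0, 2, 2, 1, 1); (0, 0, 1, 0, 0); (0, 0, 0, 0, 1))


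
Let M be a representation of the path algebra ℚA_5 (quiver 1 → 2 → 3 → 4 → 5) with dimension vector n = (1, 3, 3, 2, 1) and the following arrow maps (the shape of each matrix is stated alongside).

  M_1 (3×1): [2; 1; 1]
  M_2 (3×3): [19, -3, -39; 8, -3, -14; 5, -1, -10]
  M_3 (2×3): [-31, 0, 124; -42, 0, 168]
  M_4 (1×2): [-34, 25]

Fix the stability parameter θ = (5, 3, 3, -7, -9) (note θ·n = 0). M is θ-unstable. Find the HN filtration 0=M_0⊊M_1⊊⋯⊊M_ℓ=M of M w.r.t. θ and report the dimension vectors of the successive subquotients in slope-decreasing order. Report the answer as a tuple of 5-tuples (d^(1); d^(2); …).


Via rank(M_{q-1}∘⋯∘M_p): M ≅ I[1,3], I[2,3], I[2,5], I[4,4].
μ_θ-semistable layers: μ^(1)=11/3; μ^(2)=3; μ^(3)=-5/2; μ^(4)=-7

((1, 1, 1, 0, 0); (0, 1, 1, 0, 0); (0, 1, 1, 1, 1); (0, 0, 0, 1, 0))


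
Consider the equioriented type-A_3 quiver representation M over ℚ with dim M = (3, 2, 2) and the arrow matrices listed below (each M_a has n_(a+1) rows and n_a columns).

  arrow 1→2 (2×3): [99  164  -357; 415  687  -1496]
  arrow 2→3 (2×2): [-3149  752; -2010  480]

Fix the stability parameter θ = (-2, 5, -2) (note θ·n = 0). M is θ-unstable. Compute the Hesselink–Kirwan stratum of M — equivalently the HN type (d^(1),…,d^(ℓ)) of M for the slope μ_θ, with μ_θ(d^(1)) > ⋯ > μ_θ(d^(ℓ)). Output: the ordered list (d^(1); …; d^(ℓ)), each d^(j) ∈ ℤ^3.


Interval decomposition of M: I[1,1], I[1,2], I[1,3], I[3,3].
HN type (ℓ=3): μ^(1)=5; μ^(2)=3/2; μ^(3)=-2

((0, 1, 0); (0, 1, 1); (3, 0, 1))


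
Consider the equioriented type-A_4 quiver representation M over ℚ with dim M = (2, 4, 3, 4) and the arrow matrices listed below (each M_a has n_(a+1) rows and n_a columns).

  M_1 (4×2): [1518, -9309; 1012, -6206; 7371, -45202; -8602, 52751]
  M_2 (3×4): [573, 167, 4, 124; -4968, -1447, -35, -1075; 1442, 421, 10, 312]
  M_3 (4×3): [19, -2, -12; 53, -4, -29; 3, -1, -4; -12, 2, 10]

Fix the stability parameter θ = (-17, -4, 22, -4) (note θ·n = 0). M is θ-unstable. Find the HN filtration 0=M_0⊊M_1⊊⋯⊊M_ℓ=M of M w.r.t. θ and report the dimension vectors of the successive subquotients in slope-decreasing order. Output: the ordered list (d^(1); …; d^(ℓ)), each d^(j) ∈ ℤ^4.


Barcode: M ≅ I[1,4]^2, I[2,2], I[2,4], I[4,4]. HN layers by μ_θ (3 steps, strictly decreasing):
  μ^(1)=9; μ^(2)=-4; μ^(3)=-17

((0, 0, 3, 3); (0, 4, 0, 1); (2, 0, 0, 0))


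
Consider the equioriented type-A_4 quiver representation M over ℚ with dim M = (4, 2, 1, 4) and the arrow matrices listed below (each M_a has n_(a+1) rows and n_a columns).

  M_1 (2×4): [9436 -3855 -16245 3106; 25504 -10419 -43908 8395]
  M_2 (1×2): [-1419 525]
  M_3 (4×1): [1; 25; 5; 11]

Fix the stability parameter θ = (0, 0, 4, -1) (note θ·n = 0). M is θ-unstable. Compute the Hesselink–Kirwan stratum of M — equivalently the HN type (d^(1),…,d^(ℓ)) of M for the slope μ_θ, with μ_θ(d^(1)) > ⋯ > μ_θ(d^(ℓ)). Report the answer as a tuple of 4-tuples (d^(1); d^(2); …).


Via rank(M_{q-1}∘⋯∘M_p): M ≅ I[1,1]^2, I[1,2], I[1,4], I[4,4]^3.
μ_θ-semistable layers: μ^(1)=3/2; μ^(2)=0; μ^(3)=-1

((0, 0, 1, 1); (4, 2, 0, 0); (0, 0, 0, 3))


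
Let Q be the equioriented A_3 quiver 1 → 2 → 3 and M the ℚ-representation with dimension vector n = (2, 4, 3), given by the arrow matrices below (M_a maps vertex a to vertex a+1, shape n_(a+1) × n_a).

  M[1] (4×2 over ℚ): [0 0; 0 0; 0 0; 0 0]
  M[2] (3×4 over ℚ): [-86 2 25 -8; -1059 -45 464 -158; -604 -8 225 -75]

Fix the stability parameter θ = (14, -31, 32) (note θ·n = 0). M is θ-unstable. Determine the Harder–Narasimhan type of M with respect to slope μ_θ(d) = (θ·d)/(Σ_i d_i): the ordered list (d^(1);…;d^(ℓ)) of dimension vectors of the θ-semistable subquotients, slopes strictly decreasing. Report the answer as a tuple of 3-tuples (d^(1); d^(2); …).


Via rank(M_{q-1}∘⋯∘M_p): M ≅ I[1,1]^2, I[2,2], I[2,3]^3.
μ_θ-semistable layers: μ^(1)=32; μ^(2)=14; μ^(3)=-31

((0, 0, 3); (2, 0, 0); (0, 4, 0))


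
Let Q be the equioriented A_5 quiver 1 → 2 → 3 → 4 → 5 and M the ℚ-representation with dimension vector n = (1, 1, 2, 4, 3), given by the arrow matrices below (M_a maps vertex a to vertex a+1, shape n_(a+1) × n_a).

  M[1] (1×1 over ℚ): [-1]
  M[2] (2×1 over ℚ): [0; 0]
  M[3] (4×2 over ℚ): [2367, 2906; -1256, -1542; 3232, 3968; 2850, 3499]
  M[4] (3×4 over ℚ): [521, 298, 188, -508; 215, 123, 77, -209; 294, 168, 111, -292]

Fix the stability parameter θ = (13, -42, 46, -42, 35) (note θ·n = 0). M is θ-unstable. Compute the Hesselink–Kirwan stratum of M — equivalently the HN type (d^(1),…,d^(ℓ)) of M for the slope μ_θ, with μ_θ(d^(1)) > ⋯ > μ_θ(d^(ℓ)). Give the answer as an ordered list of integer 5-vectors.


Barcode: M ≅ I[1,2], I[3,5]^2, I[4,4], I[4,5]. HN layers by μ_θ (4 steps, strictly decreasing):
  μ^(1)=35; μ^(2)=2; μ^(3)=-29/2; μ^(4)=-42

((0, 0, 0, 0, 3); (0, 0, 2, 2, 0); (1, 1, 0, 0, 0); (0, 0, 0, 2, 0))


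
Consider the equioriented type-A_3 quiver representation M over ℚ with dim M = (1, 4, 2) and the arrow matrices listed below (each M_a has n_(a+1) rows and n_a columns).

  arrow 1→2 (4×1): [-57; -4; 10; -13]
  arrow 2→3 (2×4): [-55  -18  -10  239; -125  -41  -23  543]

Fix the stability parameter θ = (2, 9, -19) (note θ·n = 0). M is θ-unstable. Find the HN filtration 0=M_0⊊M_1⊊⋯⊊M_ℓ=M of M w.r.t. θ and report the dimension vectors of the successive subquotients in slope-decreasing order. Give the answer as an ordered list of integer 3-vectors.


Barcode: M ≅ I[1,2], I[2,2], I[2,3]^2. HN layers by μ_θ (3 steps, strictly decreasing):
  μ^(1)=9; μ^(2)=2; μ^(3)=-5

((0, 2, 0); (1, 0, 0); (0, 2, 2))


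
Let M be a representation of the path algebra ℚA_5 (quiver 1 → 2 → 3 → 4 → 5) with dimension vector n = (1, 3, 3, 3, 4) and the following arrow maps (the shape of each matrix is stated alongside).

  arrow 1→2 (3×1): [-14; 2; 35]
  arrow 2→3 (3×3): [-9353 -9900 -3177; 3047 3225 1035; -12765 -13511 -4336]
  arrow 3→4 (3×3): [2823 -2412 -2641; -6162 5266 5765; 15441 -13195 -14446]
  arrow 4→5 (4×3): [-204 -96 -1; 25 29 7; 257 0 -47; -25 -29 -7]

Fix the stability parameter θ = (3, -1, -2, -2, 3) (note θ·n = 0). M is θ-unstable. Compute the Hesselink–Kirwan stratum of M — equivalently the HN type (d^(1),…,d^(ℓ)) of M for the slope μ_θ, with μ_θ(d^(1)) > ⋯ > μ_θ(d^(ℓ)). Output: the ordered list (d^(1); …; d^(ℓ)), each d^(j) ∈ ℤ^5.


Interval decomposition of M: I[1,5], I[2,5]^2, I[5,5].
HN type (ℓ=3): μ^(1)=3; μ^(2)=-1/2; μ^(3)=-5/3

((0, 0, 0, 0, 4); (1, 1, 1, 1, 0); (0, 2, 2, 2, 0))


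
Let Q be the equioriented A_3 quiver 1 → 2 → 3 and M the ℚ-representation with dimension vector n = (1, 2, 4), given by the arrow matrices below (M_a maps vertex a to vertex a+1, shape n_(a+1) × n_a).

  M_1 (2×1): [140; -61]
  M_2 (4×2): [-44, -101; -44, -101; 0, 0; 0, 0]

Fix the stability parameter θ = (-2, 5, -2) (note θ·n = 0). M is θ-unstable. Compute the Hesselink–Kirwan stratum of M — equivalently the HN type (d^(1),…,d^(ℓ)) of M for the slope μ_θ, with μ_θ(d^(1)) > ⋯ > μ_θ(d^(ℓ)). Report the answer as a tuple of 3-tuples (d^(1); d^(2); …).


Via rank(M_{q-1}∘⋯∘M_p): M ≅ I[1,3], I[2,2], I[3,3]^3.
μ_θ-semistable layers: μ^(1)=5; μ^(2)=3/2; μ^(3)=-2

((0, 1, 0); (0, 1, 1); (1, 0, 3))


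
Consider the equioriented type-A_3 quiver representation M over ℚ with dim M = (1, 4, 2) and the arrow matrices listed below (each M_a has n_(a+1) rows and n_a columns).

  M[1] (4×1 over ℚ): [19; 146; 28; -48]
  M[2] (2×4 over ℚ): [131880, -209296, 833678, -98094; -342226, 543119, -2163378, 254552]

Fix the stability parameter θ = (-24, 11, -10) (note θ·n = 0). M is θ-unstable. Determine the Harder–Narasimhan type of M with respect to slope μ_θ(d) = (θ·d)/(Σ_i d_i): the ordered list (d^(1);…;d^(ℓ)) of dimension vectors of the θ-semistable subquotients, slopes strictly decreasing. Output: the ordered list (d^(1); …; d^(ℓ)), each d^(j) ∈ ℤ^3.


Interval decomposition of M: I[1,2], I[2,2], I[2,3]^2.
HN type (ℓ=3): μ^(1)=11; μ^(2)=1/2; μ^(3)=-24

((0, 2, 0); (0, 2, 2); (1, 0, 0))


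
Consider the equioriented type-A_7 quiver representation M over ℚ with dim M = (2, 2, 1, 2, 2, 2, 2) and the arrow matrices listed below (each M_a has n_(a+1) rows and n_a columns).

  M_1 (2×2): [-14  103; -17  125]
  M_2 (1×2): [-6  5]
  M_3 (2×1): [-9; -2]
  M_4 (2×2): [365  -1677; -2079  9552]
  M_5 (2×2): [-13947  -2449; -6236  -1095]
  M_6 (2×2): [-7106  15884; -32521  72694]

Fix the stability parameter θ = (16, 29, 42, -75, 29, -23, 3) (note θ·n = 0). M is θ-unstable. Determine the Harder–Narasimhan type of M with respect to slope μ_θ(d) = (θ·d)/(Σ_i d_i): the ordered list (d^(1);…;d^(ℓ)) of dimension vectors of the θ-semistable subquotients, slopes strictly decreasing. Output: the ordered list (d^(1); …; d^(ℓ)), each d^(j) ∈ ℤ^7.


Barcode: M ≅ I[1,2], I[1,6], I[4,7], I[7,7]. HN layers by μ_θ (4 steps, strictly decreasing):
  μ^(1)=29; μ^(2)=16; μ^(3)=3; μ^(4)=-75

((0, 1, 0, 0, 0, 0, 0); (1, 0, 0, 0, 0, 0, 0); (1, 1, 1, 1, 2, 2, 2); (0, 0, 0, 1, 0, 0, 0))


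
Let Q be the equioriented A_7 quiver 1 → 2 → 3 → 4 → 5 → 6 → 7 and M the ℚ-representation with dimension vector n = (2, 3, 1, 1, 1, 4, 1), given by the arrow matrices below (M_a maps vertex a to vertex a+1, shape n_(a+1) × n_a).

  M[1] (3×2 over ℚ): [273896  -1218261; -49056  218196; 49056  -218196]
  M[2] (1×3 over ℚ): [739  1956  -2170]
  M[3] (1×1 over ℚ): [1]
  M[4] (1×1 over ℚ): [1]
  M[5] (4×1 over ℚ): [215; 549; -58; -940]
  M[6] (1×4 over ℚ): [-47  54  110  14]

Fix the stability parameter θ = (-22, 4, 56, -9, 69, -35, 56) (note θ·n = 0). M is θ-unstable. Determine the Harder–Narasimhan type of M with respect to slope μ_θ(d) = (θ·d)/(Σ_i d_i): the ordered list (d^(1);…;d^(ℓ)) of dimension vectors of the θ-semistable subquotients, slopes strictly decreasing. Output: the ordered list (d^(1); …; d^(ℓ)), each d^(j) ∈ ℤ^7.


Barcode: M ≅ I[1,1], I[1,7], I[2,2]^2, I[6,6]^3. HN layers by μ_θ (5 steps, strictly decreasing):
  μ^(1)=56; μ^(2)=81/4; μ^(3)=4; μ^(4)=-22; μ^(5)=-35

((0, 0, 0, 0, 0, 0, 1); (0, 0, 1, 1, 1, 1, 0); (0, 3, 0, 0, 0, 0, 0); (2, 0, 0, 0, 0, 0, 0); (0, 0, 0, 0, 0, 3, 0))


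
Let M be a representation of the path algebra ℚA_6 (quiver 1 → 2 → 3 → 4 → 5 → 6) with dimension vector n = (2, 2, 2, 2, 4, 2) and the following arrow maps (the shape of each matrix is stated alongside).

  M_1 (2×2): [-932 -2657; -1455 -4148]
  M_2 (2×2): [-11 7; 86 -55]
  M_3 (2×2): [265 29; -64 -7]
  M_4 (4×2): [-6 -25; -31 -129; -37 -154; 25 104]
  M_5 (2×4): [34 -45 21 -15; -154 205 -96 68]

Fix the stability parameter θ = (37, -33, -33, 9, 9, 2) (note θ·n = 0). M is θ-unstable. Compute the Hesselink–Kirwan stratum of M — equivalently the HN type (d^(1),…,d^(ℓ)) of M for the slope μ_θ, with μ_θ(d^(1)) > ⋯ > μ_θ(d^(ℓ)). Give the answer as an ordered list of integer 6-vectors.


Via rank(M_{q-1}∘⋯∘M_p): M ≅ I[1,6]^2, I[5,5]^2.
μ_θ-semistable layers: μ^(1)=9; μ^(2)=20/3; μ^(3)=-29/3

((0, 0, 0, 0, 2, 0); (0, 0, 0, 2, 2, 2); (2, 2, 2, 0, 0, 0))


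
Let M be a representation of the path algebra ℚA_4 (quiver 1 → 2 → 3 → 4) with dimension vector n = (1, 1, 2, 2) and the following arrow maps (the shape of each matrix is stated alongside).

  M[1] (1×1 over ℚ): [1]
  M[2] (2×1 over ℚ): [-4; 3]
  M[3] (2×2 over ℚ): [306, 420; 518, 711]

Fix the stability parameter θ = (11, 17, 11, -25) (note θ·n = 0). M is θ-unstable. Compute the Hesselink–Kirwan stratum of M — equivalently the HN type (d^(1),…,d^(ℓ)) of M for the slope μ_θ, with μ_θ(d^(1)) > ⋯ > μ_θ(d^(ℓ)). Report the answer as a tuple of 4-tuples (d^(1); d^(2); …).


Interval decomposition of M: I[1,4], I[3,4].
HN type (ℓ=2): μ^(1)=7/2; μ^(2)=-7

((1, 1, 1, 1); (0, 0, 1, 1))


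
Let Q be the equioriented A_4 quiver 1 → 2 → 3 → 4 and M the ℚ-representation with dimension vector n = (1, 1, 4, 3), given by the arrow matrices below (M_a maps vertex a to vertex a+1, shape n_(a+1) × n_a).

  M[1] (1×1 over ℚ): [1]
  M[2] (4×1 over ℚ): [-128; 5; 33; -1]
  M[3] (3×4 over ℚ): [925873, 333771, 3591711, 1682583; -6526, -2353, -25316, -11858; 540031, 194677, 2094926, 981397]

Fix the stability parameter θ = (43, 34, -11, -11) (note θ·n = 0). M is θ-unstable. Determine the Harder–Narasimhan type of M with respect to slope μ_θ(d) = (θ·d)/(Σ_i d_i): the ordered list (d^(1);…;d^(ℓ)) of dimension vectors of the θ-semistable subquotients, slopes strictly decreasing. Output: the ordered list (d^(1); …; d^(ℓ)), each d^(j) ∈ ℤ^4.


Interval decomposition of M: I[1,4], I[3,3], I[3,4]^2.
HN type (ℓ=2): μ^(1)=55/4; μ^(2)=-11

((1, 1, 1, 1); (0, 0, 3, 2))


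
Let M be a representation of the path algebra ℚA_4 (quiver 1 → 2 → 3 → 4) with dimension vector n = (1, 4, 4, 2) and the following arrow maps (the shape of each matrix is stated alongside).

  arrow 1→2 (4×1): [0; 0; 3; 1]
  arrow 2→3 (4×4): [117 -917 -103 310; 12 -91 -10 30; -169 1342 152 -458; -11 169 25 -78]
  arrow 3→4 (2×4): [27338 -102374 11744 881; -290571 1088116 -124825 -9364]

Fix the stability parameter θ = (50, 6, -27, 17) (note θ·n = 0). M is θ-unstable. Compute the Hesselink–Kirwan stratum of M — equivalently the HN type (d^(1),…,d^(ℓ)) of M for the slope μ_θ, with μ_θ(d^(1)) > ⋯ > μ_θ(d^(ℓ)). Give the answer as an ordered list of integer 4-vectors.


Interval decomposition of M: I[1,4], I[2,2], I[2,3], I[2,4], I[3,3].
HN type (ℓ=5): μ^(1)=17; μ^(2)=29/3; μ^(3)=6; μ^(4)=-21/2; μ^(5)=-27

((0, 0, 0, 2); (1, 1, 1, 0); (0, 1, 0, 0); (0, 2, 2, 0); (0, 0, 1, 0))


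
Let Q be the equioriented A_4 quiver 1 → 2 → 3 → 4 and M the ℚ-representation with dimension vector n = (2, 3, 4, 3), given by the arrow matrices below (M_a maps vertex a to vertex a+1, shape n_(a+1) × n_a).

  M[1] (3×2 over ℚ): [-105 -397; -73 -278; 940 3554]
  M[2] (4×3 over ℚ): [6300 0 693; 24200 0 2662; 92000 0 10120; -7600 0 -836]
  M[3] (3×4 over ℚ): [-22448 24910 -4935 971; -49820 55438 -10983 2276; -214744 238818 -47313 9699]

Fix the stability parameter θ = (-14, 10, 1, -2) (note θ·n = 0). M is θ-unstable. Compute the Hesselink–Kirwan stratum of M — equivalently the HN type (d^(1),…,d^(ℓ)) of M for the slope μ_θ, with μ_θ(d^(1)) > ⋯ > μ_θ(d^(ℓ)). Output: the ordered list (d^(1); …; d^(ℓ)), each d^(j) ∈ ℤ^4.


Interval decomposition of M: I[1,2], I[1,3], I[2,2], I[3,3], I[3,4]^2, I[4,4].
HN type (ℓ=6): μ^(1)=10; μ^(2)=11/2; μ^(3)=1; μ^(4)=-1/2; μ^(5)=-2; μ^(6)=-14

((0, 2, 0, 0); (0, 1, 1, 0); (0, 0, 1, 0); (0, 0, 2, 2); (0, 0, 0, 1); (2, 0, 0, 0))


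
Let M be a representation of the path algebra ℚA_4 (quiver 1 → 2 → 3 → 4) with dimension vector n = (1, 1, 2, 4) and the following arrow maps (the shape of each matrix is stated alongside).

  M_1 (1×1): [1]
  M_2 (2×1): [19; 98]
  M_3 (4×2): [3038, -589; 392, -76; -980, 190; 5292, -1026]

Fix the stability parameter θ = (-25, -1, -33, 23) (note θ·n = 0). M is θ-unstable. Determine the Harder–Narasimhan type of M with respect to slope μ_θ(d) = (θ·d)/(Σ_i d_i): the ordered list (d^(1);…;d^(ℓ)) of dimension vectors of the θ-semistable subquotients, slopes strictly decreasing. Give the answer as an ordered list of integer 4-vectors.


Interval decomposition of M: I[1,3], I[3,4], I[4,4]^3.
HN type (ℓ=4): μ^(1)=23; μ^(2)=-17; μ^(3)=-25; μ^(4)=-33

((0, 0, 0, 4); (0, 1, 1, 0); (1, 0, 0, 0); (0, 0, 1, 0))


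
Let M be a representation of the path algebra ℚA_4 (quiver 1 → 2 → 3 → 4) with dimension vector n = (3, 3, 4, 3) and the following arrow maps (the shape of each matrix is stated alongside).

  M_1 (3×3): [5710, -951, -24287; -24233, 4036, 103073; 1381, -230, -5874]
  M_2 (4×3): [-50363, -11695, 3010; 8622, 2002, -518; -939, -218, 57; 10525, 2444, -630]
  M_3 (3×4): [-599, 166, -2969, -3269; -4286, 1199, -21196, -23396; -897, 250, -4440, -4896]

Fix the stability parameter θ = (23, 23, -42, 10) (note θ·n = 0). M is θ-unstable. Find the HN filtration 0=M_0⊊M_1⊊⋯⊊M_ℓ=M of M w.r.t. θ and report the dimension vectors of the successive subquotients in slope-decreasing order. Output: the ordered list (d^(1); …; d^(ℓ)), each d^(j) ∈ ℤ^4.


Via rank(M_{q-1}∘⋯∘M_p): M ≅ I[1,4]^3, I[3,3].
μ_θ-semistable layers: μ^(1)=10; μ^(2)=4/3; μ^(3)=-42

((0, 0, 0, 3); (3, 3, 3, 0); (0, 0, 1, 0))


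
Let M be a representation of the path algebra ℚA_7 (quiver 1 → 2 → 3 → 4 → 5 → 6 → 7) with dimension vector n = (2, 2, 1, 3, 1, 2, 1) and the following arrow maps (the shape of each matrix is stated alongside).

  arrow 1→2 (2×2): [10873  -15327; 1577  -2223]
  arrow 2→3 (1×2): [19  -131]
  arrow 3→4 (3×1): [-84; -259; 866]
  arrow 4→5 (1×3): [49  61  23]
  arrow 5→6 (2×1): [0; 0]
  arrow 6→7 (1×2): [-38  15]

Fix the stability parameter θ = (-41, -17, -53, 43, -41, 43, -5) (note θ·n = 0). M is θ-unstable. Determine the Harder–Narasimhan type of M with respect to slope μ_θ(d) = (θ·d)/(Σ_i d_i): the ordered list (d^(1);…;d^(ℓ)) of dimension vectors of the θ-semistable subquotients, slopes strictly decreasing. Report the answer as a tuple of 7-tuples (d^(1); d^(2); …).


Interval decomposition of M: I[1,1], I[1,2], I[2,5], I[4,4]^2, I[6,6], I[6,7].
HN type (ℓ=6): μ^(1)=43; μ^(2)=19; μ^(3)=1; μ^(4)=-17; μ^(5)=-35; μ^(6)=-41

((0, 0, 0, 2, 0, 1, 0); (0, 0, 0, 0, 0, 1, 1); (0, 0, 0, 1, 1, 0, 0); (0, 1, 0, 0, 0, 0, 0); (0, 1, 1, 0, 0, 0, 0); (2, 0, 0, 0, 0, 0, 0))


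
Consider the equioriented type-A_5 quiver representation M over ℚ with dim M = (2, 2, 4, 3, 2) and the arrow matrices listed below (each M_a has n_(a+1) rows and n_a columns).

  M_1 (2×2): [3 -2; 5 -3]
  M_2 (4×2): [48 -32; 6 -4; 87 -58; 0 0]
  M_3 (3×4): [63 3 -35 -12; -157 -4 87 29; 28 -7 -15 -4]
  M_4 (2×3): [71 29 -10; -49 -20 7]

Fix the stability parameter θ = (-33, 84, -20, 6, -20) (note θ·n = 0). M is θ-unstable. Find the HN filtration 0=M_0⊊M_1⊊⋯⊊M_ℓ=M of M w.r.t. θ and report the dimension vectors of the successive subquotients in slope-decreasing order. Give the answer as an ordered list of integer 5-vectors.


Barcode: M ≅ I[1,2], I[1,5], I[3,3], I[3,4], I[3,5]. HN layers by μ_θ (6 steps, strictly decreasing):
  μ^(1)=84; μ^(2)=25/2; μ^(3)=6; μ^(4)=-7; μ^(5)=-20; μ^(6)=-33

((0, 1, 0, 0, 0); (0, 1, 1, 1, 1); (0, 0, 0, 1, 0); (0, 0, 0, 1, 1); (0, 0, 3, 0, 0); (2, 0, 0, 0, 0))


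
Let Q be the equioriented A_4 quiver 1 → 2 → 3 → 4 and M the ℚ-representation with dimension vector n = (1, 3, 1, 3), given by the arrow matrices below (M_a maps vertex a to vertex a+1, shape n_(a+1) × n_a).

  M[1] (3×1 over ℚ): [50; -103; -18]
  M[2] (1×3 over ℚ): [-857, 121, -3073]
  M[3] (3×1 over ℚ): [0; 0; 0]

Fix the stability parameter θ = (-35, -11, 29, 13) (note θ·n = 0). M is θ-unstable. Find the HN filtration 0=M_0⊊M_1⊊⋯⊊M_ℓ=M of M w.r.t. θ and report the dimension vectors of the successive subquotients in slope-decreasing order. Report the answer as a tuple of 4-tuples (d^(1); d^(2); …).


Barcode: M ≅ I[1,3], I[2,2]^2, I[4,4]^3. HN layers by μ_θ (4 steps, strictly decreasing):
  μ^(1)=29; μ^(2)=13; μ^(3)=-11; μ^(4)=-35

((0, 0, 1, 0); (0, 0, 0, 3); (0, 3, 0, 0); (1, 0, 0, 0))


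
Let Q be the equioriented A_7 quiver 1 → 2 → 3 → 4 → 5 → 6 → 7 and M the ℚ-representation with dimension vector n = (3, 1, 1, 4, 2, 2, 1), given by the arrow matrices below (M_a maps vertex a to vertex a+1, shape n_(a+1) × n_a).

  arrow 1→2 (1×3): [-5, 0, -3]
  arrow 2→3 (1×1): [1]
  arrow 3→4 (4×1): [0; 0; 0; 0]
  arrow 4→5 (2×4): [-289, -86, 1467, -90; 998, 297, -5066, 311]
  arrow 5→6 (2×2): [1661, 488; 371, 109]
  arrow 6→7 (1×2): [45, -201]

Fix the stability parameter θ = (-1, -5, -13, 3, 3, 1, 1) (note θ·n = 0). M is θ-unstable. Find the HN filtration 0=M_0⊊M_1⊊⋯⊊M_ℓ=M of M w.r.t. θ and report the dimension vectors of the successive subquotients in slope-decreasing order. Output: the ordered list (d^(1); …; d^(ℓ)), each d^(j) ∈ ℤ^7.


Via rank(M_{q-1}∘⋯∘M_p): M ≅ I[1,1]^2, I[1,3], I[4,4]^2, I[4,6], I[4,7].
μ_θ-semistable layers: μ^(1)=3; μ^(2)=7/3; μ^(3)=2; μ^(4)=-1; μ^(5)=-19/3

((0, 0, 0, 2, 0, 0, 0); (0, 0, 0, 1, 1, 1, 0); (0, 0, 0, 1, 1, 1, 1); (2, 0, 0, 0, 0, 0, 0); (1, 1, 1, 0, 0, 0, 0))


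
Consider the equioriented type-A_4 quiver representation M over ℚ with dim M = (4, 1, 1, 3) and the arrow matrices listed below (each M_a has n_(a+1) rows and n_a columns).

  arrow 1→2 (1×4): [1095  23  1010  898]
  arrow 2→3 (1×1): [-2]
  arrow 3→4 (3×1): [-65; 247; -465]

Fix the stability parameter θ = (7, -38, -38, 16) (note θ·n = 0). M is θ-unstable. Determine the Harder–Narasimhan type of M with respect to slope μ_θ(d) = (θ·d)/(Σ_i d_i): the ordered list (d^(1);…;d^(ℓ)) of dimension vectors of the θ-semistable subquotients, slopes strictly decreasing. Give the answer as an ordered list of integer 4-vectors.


Via rank(M_{q-1}∘⋯∘M_p): M ≅ I[1,1]^3, I[1,4], I[4,4]^2.
μ_θ-semistable layers: μ^(1)=16; μ^(2)=7; μ^(3)=-23

((0, 0, 0, 3); (3, 0, 0, 0); (1, 1, 1, 0))


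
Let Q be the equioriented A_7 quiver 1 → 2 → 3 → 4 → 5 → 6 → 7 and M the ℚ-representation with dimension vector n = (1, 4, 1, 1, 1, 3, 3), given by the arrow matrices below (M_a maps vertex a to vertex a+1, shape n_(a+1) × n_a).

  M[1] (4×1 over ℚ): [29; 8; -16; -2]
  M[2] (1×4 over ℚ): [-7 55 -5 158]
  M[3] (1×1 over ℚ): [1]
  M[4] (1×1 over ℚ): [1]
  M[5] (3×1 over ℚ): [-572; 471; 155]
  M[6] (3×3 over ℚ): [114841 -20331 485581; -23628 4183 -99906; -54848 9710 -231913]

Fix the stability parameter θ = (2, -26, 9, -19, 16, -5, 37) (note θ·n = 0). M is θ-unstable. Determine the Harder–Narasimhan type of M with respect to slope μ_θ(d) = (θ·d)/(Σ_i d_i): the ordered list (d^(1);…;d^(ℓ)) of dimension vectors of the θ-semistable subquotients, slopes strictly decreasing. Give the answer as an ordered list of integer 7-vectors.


Interval decomposition of M: I[1,7], I[2,2]^3, I[6,7]^2.
HN type (ℓ=5): μ^(1)=37; μ^(2)=11/2; μ^(3)=-5; μ^(4)=-12; μ^(5)=-26

((0, 0, 0, 0, 0, 0, 3); (0, 0, 0, 0, 1, 1, 0); (0, 0, 1, 1, 0, 2, 0); (1, 1, 0, 0, 0, 0, 0); (0, 3, 0, 0, 0, 0, 0))


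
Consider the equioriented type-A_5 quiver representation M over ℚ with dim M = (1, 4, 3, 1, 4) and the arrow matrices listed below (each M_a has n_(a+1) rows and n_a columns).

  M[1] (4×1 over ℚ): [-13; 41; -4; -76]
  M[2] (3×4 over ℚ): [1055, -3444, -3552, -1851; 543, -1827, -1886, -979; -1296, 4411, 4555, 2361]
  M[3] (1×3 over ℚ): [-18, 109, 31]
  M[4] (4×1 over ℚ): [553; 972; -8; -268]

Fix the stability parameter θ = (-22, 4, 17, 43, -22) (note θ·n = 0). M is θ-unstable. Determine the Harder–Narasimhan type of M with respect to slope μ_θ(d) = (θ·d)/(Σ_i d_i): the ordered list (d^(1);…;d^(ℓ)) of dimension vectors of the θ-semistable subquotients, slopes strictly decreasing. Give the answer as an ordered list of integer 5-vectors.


Via rank(M_{q-1}∘⋯∘M_p): M ≅ I[1,5], I[2,2], I[2,3]^2, I[5,5]^3.
μ_θ-semistable layers: μ^(1)=17; μ^(2)=38/3; μ^(3)=4; μ^(4)=-22

((0, 0, 2, 0, 0); (0, 0, 1, 1, 1); (0, 4, 0, 0, 0); (1, 0, 0, 0, 3))


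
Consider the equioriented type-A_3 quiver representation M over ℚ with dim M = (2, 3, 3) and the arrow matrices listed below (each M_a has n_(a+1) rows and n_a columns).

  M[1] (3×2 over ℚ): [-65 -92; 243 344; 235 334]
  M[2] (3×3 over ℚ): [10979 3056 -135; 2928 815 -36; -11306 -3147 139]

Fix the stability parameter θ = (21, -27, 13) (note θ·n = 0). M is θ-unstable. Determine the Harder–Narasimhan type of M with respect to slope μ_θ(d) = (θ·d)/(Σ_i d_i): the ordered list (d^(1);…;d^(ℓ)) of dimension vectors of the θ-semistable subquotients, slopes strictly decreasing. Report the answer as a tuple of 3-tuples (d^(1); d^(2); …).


Via rank(M_{q-1}∘⋯∘M_p): M ≅ I[1,3]^2, I[2,3].
μ_θ-semistable layers: μ^(1)=13; μ^(2)=-3; μ^(3)=-27

((0, 0, 3); (2, 2, 0); (0, 1, 0))


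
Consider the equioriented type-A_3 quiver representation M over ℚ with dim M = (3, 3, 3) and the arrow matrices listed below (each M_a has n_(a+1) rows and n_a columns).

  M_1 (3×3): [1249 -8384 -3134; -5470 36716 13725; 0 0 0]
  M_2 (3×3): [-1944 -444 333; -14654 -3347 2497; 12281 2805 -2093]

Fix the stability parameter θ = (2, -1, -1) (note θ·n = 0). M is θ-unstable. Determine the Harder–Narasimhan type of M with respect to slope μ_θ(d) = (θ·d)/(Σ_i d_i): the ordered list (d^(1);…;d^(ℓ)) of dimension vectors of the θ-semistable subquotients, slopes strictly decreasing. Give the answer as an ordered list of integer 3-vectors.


Interval decomposition of M: I[1,1], I[1,3]^2, I[2,3].
HN type (ℓ=3): μ^(1)=2; μ^(2)=0; μ^(3)=-1

((1, 0, 0); (2, 2, 2); (0, 1, 1))


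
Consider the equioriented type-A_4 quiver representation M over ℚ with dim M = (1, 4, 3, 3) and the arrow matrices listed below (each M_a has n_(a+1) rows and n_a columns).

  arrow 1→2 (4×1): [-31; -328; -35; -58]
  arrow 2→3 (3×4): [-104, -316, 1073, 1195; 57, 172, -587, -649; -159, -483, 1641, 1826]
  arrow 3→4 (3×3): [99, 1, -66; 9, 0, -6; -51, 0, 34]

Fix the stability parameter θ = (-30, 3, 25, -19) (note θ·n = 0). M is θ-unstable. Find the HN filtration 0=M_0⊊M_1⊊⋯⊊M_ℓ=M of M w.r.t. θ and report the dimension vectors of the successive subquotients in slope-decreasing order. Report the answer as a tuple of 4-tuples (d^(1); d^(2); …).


Barcode: M ≅ I[1,4], I[2,2], I[2,3], I[2,4], I[4,4]. HN layers by μ_θ (4 steps, strictly decreasing):
  μ^(1)=25; μ^(2)=3; μ^(3)=-19; μ^(4)=-30

((0, 0, 1, 0); (0, 4, 2, 2); (0, 0, 0, 1); (1, 0, 0, 0))


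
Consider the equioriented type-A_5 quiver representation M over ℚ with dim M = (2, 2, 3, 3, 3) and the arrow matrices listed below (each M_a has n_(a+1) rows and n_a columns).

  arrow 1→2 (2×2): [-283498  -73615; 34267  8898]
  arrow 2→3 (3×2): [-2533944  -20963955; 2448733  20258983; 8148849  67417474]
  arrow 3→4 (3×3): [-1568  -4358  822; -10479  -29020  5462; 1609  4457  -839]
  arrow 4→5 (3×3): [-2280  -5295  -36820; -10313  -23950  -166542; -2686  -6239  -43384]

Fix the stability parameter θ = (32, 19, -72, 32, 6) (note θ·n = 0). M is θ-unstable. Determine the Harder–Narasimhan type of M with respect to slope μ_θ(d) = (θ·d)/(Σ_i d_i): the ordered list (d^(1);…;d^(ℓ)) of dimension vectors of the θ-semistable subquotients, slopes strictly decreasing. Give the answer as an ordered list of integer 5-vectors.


Interval decomposition of M: I[1,4], I[1,5], I[3,3], I[4,5], I[5,5].
HN type (ℓ=5): μ^(1)=32; μ^(2)=19; μ^(3)=6; μ^(4)=-7; μ^(5)=-72

((0, 0, 0, 1, 0); (0, 0, 0, 2, 2); (0, 0, 0, 0, 1); (2, 2, 2, 0, 0); (0, 0, 1, 0, 0))


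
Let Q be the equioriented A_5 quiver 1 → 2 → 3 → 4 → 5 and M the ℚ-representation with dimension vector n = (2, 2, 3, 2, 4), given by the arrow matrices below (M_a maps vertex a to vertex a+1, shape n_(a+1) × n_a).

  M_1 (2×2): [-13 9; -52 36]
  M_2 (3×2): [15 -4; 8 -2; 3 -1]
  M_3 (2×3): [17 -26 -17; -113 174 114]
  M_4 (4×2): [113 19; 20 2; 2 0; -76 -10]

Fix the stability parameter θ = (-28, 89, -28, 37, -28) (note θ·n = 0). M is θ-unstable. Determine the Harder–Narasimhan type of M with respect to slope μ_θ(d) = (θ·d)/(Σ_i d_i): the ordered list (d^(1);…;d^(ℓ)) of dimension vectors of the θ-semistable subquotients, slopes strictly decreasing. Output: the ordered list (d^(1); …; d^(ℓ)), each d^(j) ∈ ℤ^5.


Barcode: M ≅ I[1,1], I[1,5], I[2,5], I[3,3], I[5,5]^2. HN layers by μ_θ (2 steps, strictly decreasing):
  μ^(1)=35/2; μ^(2)=-28

((0, 2, 2, 2, 2); (2, 0, 1, 0, 2))


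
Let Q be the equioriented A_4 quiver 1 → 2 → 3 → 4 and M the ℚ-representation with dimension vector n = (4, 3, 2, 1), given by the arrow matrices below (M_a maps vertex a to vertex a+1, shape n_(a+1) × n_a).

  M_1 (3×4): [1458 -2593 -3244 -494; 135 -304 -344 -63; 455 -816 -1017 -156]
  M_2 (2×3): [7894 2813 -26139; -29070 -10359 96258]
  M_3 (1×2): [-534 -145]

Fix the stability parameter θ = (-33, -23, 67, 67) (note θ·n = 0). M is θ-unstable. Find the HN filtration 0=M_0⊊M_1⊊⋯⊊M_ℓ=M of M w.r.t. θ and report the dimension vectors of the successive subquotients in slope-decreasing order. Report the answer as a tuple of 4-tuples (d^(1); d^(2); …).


Barcode: M ≅ I[1,1], I[1,2], I[1,3], I[1,4]. HN layers by μ_θ (3 steps, strictly decreasing):
  μ^(1)=67; μ^(2)=-23; μ^(3)=-33

((0, 0, 2, 1); (0, 3, 0, 0); (4, 0, 0, 0))


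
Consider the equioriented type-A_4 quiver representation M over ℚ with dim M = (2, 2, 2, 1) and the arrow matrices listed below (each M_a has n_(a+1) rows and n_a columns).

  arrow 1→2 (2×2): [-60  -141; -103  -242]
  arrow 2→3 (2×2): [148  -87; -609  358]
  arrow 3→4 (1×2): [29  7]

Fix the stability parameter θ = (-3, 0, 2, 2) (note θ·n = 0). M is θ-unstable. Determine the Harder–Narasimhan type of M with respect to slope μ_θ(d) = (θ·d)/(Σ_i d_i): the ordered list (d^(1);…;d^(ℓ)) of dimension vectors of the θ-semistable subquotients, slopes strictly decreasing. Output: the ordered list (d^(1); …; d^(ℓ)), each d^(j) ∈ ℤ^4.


Interval decomposition of M: I[1,3], I[1,4].
HN type (ℓ=3): μ^(1)=2; μ^(2)=0; μ^(3)=-3

((0, 0, 2, 1); (0, 2, 0, 0); (2, 0, 0, 0))


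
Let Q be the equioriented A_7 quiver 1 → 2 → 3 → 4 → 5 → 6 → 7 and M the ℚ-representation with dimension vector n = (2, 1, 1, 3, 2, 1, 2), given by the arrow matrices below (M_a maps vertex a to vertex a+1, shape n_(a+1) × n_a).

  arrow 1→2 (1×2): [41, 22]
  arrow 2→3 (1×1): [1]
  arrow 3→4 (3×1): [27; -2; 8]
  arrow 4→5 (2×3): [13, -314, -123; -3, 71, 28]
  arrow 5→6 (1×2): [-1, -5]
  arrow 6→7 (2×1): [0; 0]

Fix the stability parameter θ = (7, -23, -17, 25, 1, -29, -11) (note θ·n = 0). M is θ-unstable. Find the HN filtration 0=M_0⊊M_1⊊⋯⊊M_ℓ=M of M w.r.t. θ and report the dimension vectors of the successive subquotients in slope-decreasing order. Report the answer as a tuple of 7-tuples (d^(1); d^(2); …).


Barcode: M ≅ I[1,1], I[1,5], I[4,4], I[4,6], I[7,7]^2. HN layers by μ_θ (5 steps, strictly decreasing):
  μ^(1)=25; μ^(2)=13; μ^(3)=7; μ^(4)=-1; μ^(5)=-11

((0, 0, 0, 1, 0, 0, 0); (0, 0, 0, 1, 1, 0, 0); (1, 0, 0, 0, 0, 0, 0); (0, 0, 0, 1, 1, 1, 0); (1, 1, 1, 0, 0, 0, 2))


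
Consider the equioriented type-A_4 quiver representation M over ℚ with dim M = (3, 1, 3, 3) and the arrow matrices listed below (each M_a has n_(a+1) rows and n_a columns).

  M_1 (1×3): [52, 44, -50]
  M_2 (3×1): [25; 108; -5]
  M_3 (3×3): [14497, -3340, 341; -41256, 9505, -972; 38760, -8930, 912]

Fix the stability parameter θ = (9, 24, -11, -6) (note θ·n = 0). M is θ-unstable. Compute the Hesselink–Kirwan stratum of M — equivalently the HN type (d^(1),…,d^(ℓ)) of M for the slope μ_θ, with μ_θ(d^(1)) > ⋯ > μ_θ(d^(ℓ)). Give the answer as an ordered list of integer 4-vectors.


Via rank(M_{q-1}∘⋯∘M_p): M ≅ I[1,1]^2, I[1,3], I[3,4]^2, I[4,4].
μ_θ-semistable layers: μ^(1)=9; μ^(2)=22/3; μ^(3)=-6; μ^(4)=-11

((2, 0, 0, 0); (1, 1, 1, 0); (0, 0, 0, 3); (0, 0, 2, 0))
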